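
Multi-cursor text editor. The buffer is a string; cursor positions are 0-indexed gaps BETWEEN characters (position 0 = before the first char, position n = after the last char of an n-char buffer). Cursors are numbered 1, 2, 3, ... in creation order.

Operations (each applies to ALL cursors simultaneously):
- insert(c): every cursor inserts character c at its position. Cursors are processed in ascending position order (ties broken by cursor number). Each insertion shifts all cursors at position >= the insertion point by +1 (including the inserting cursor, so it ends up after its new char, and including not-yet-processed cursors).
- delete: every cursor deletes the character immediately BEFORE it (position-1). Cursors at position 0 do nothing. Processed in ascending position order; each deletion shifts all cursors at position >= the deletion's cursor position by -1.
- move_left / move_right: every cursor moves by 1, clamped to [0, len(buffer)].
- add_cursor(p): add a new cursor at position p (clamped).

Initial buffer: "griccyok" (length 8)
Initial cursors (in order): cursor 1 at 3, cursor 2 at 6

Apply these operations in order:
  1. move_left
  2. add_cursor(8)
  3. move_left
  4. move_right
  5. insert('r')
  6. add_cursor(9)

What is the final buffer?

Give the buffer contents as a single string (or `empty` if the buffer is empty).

After op 1 (move_left): buffer="griccyok" (len 8), cursors c1@2 c2@5, authorship ........
After op 2 (add_cursor(8)): buffer="griccyok" (len 8), cursors c1@2 c2@5 c3@8, authorship ........
After op 3 (move_left): buffer="griccyok" (len 8), cursors c1@1 c2@4 c3@7, authorship ........
After op 4 (move_right): buffer="griccyok" (len 8), cursors c1@2 c2@5 c3@8, authorship ........
After op 5 (insert('r')): buffer="grriccryokr" (len 11), cursors c1@3 c2@7 c3@11, authorship ..1...2...3
After op 6 (add_cursor(9)): buffer="grriccryokr" (len 11), cursors c1@3 c2@7 c4@9 c3@11, authorship ..1...2...3

Answer: grriccryokr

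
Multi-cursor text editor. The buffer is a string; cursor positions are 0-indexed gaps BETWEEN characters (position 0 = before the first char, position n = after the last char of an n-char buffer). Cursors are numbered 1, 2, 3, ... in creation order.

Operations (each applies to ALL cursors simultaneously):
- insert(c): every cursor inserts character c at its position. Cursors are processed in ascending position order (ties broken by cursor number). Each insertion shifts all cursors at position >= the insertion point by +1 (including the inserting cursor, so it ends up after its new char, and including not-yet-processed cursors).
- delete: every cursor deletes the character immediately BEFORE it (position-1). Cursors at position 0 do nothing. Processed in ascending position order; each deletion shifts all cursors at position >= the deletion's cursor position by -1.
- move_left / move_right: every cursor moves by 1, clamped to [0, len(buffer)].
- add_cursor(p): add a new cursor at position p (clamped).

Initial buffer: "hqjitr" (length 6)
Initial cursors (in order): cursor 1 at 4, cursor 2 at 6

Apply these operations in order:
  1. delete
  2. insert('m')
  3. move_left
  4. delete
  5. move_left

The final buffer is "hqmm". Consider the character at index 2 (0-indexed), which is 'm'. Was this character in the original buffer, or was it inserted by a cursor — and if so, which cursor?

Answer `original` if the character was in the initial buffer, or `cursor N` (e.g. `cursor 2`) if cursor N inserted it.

After op 1 (delete): buffer="hqjt" (len 4), cursors c1@3 c2@4, authorship ....
After op 2 (insert('m')): buffer="hqjmtm" (len 6), cursors c1@4 c2@6, authorship ...1.2
After op 3 (move_left): buffer="hqjmtm" (len 6), cursors c1@3 c2@5, authorship ...1.2
After op 4 (delete): buffer="hqmm" (len 4), cursors c1@2 c2@3, authorship ..12
After op 5 (move_left): buffer="hqmm" (len 4), cursors c1@1 c2@2, authorship ..12
Authorship (.=original, N=cursor N): . . 1 2
Index 2: author = 1

Answer: cursor 1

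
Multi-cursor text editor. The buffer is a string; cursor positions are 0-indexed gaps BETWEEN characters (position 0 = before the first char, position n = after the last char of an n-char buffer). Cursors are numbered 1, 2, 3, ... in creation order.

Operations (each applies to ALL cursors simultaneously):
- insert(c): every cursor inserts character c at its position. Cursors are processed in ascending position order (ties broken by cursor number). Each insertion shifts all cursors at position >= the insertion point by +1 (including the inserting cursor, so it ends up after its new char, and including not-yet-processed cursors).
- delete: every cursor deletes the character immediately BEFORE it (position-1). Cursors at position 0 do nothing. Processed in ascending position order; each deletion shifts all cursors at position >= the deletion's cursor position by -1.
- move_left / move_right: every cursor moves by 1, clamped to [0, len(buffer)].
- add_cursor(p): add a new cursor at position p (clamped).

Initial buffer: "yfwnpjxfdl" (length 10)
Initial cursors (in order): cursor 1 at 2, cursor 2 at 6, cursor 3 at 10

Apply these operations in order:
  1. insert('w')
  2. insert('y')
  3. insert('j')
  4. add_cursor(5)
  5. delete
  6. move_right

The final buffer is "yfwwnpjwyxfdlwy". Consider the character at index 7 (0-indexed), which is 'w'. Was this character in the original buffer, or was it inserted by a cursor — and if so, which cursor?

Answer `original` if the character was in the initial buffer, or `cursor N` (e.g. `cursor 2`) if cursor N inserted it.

After op 1 (insert('w')): buffer="yfwwnpjwxfdlw" (len 13), cursors c1@3 c2@8 c3@13, authorship ..1....2....3
After op 2 (insert('y')): buffer="yfwywnpjwyxfdlwy" (len 16), cursors c1@4 c2@10 c3@16, authorship ..11....22....33
After op 3 (insert('j')): buffer="yfwyjwnpjwyjxfdlwyj" (len 19), cursors c1@5 c2@12 c3@19, authorship ..111....222....333
After op 4 (add_cursor(5)): buffer="yfwyjwnpjwyjxfdlwyj" (len 19), cursors c1@5 c4@5 c2@12 c3@19, authorship ..111....222....333
After op 5 (delete): buffer="yfwwnpjwyxfdlwy" (len 15), cursors c1@3 c4@3 c2@9 c3@15, authorship ..1....22....33
After op 6 (move_right): buffer="yfwwnpjwyxfdlwy" (len 15), cursors c1@4 c4@4 c2@10 c3@15, authorship ..1....22....33
Authorship (.=original, N=cursor N): . . 1 . . . . 2 2 . . . . 3 3
Index 7: author = 2

Answer: cursor 2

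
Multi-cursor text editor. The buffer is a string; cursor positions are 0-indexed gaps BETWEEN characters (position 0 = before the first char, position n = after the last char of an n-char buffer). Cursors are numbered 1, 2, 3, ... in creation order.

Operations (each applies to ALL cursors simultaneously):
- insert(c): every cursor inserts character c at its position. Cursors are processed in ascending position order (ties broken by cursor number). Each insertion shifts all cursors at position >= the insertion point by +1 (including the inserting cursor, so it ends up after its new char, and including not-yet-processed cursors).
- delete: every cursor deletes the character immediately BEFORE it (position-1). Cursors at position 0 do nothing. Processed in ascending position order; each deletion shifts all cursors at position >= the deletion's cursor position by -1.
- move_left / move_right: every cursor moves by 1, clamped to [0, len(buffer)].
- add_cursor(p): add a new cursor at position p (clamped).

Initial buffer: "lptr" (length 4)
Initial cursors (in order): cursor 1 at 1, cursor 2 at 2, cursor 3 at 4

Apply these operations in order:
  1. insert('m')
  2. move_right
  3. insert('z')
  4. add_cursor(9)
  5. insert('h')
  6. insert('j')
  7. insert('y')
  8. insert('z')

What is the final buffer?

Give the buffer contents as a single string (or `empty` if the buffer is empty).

Answer: lmpzhjyzmtzhjyzrmhjyzzhjyz

Derivation:
After op 1 (insert('m')): buffer="lmpmtrm" (len 7), cursors c1@2 c2@4 c3@7, authorship .1.2..3
After op 2 (move_right): buffer="lmpmtrm" (len 7), cursors c1@3 c2@5 c3@7, authorship .1.2..3
After op 3 (insert('z')): buffer="lmpzmtzrmz" (len 10), cursors c1@4 c2@7 c3@10, authorship .1.12.2.33
After op 4 (add_cursor(9)): buffer="lmpzmtzrmz" (len 10), cursors c1@4 c2@7 c4@9 c3@10, authorship .1.12.2.33
After op 5 (insert('h')): buffer="lmpzhmtzhrmhzh" (len 14), cursors c1@5 c2@9 c4@12 c3@14, authorship .1.112.22.3433
After op 6 (insert('j')): buffer="lmpzhjmtzhjrmhjzhj" (len 18), cursors c1@6 c2@11 c4@15 c3@18, authorship .1.1112.222.344333
After op 7 (insert('y')): buffer="lmpzhjymtzhjyrmhjyzhjy" (len 22), cursors c1@7 c2@13 c4@18 c3@22, authorship .1.11112.2222.34443333
After op 8 (insert('z')): buffer="lmpzhjyzmtzhjyzrmhjyzzhjyz" (len 26), cursors c1@8 c2@15 c4@21 c3@26, authorship .1.111112.22222.3444433333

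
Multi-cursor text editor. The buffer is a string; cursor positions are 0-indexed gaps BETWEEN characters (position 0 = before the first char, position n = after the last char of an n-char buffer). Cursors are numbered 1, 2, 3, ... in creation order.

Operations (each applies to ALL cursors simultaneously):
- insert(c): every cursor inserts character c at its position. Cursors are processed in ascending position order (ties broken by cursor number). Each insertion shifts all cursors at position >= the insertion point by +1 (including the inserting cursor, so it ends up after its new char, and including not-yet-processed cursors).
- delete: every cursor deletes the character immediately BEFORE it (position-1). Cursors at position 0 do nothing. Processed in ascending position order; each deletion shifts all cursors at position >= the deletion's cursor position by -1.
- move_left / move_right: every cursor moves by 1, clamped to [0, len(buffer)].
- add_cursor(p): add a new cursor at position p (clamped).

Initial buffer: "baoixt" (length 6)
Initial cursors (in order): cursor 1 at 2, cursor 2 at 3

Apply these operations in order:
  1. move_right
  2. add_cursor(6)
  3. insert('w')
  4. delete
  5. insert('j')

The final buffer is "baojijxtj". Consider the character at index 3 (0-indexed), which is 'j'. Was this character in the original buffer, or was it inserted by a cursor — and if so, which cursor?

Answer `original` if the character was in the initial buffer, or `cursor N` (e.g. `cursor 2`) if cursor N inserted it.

Answer: cursor 1

Derivation:
After op 1 (move_right): buffer="baoixt" (len 6), cursors c1@3 c2@4, authorship ......
After op 2 (add_cursor(6)): buffer="baoixt" (len 6), cursors c1@3 c2@4 c3@6, authorship ......
After op 3 (insert('w')): buffer="baowiwxtw" (len 9), cursors c1@4 c2@6 c3@9, authorship ...1.2..3
After op 4 (delete): buffer="baoixt" (len 6), cursors c1@3 c2@4 c3@6, authorship ......
After op 5 (insert('j')): buffer="baojijxtj" (len 9), cursors c1@4 c2@6 c3@9, authorship ...1.2..3
Authorship (.=original, N=cursor N): . . . 1 . 2 . . 3
Index 3: author = 1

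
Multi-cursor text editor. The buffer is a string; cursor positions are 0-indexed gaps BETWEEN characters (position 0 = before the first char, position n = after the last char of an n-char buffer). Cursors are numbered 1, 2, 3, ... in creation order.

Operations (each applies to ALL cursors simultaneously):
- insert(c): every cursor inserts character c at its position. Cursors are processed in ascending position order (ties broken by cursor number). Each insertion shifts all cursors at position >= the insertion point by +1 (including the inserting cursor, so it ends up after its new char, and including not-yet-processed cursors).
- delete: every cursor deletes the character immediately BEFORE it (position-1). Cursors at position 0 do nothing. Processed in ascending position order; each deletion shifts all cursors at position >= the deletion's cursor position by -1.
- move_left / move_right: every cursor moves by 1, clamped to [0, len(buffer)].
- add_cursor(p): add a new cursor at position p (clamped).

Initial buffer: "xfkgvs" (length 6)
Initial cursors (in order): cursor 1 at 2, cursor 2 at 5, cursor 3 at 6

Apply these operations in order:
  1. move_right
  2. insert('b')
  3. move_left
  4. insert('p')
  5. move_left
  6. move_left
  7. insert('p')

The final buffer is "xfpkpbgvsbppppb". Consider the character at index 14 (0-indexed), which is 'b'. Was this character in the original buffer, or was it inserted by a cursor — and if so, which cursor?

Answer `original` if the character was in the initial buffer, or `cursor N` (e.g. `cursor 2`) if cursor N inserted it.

Answer: cursor 3

Derivation:
After op 1 (move_right): buffer="xfkgvs" (len 6), cursors c1@3 c2@6 c3@6, authorship ......
After op 2 (insert('b')): buffer="xfkbgvsbb" (len 9), cursors c1@4 c2@9 c3@9, authorship ...1...23
After op 3 (move_left): buffer="xfkbgvsbb" (len 9), cursors c1@3 c2@8 c3@8, authorship ...1...23
After op 4 (insert('p')): buffer="xfkpbgvsbppb" (len 12), cursors c1@4 c2@11 c3@11, authorship ...11...2233
After op 5 (move_left): buffer="xfkpbgvsbppb" (len 12), cursors c1@3 c2@10 c3@10, authorship ...11...2233
After op 6 (move_left): buffer="xfkpbgvsbppb" (len 12), cursors c1@2 c2@9 c3@9, authorship ...11...2233
After op 7 (insert('p')): buffer="xfpkpbgvsbppppb" (len 15), cursors c1@3 c2@12 c3@12, authorship ..1.11...223233
Authorship (.=original, N=cursor N): . . 1 . 1 1 . . . 2 2 3 2 3 3
Index 14: author = 3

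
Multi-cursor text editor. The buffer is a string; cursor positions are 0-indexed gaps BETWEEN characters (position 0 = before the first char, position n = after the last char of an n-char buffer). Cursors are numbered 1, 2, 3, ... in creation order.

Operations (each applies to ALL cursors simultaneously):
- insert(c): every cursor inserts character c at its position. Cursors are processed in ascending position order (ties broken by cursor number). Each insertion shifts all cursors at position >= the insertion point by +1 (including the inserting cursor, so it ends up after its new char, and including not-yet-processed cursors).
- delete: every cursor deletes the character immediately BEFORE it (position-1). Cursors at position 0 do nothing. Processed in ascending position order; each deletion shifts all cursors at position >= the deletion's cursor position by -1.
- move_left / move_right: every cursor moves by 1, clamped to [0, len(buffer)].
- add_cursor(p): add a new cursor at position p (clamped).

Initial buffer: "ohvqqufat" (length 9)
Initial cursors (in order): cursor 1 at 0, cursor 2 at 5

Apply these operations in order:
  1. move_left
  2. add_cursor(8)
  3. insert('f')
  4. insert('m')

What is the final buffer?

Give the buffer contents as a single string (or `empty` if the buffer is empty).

After op 1 (move_left): buffer="ohvqqufat" (len 9), cursors c1@0 c2@4, authorship .........
After op 2 (add_cursor(8)): buffer="ohvqqufat" (len 9), cursors c1@0 c2@4 c3@8, authorship .........
After op 3 (insert('f')): buffer="fohvqfqufaft" (len 12), cursors c1@1 c2@6 c3@11, authorship 1....2....3.
After op 4 (insert('m')): buffer="fmohvqfmqufafmt" (len 15), cursors c1@2 c2@8 c3@14, authorship 11....22....33.

Answer: fmohvqfmqufafmt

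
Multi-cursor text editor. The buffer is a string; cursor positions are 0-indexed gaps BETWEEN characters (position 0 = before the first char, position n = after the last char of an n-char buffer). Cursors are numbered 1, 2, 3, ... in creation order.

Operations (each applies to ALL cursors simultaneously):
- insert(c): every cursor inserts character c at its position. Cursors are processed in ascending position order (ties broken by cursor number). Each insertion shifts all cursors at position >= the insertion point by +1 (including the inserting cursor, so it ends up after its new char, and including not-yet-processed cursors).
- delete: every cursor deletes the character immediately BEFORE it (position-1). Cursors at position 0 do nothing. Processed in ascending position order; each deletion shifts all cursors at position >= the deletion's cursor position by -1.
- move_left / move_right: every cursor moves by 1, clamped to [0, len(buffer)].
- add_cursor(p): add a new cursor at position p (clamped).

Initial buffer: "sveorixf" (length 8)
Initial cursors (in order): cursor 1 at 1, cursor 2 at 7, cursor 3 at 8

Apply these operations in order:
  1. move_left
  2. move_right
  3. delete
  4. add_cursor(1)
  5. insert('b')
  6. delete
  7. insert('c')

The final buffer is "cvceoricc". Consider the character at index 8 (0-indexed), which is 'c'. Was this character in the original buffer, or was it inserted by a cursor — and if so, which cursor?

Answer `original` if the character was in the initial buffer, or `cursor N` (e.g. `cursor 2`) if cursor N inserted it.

Answer: cursor 3

Derivation:
After op 1 (move_left): buffer="sveorixf" (len 8), cursors c1@0 c2@6 c3@7, authorship ........
After op 2 (move_right): buffer="sveorixf" (len 8), cursors c1@1 c2@7 c3@8, authorship ........
After op 3 (delete): buffer="veori" (len 5), cursors c1@0 c2@5 c3@5, authorship .....
After op 4 (add_cursor(1)): buffer="veori" (len 5), cursors c1@0 c4@1 c2@5 c3@5, authorship .....
After op 5 (insert('b')): buffer="bvbeoribb" (len 9), cursors c1@1 c4@3 c2@9 c3@9, authorship 1.4....23
After op 6 (delete): buffer="veori" (len 5), cursors c1@0 c4@1 c2@5 c3@5, authorship .....
After op 7 (insert('c')): buffer="cvceoricc" (len 9), cursors c1@1 c4@3 c2@9 c3@9, authorship 1.4....23
Authorship (.=original, N=cursor N): 1 . 4 . . . . 2 3
Index 8: author = 3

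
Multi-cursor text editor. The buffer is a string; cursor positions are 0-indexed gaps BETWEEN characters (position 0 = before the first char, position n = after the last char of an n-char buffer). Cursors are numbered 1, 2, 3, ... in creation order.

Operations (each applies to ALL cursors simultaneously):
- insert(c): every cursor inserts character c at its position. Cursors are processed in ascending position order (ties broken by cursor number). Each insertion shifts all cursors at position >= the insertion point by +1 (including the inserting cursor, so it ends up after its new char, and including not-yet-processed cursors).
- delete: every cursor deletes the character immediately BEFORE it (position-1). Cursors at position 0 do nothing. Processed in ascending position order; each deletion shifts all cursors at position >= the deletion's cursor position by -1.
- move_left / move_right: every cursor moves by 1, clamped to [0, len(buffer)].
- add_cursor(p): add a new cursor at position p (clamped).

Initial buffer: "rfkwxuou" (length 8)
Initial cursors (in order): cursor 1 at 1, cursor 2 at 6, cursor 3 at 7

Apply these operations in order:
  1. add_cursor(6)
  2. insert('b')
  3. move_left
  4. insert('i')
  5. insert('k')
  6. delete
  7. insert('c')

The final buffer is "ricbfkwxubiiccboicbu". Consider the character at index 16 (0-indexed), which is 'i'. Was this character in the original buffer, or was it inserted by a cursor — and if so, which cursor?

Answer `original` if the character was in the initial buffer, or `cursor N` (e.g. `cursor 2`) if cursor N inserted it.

After op 1 (add_cursor(6)): buffer="rfkwxuou" (len 8), cursors c1@1 c2@6 c4@6 c3@7, authorship ........
After op 2 (insert('b')): buffer="rbfkwxubbobu" (len 12), cursors c1@2 c2@9 c4@9 c3@11, authorship .1.....24.3.
After op 3 (move_left): buffer="rbfkwxubbobu" (len 12), cursors c1@1 c2@8 c4@8 c3@10, authorship .1.....24.3.
After op 4 (insert('i')): buffer="ribfkwxubiiboibu" (len 16), cursors c1@2 c2@11 c4@11 c3@14, authorship .11.....2244.33.
After op 5 (insert('k')): buffer="rikbfkwxubiikkboikbu" (len 20), cursors c1@3 c2@14 c4@14 c3@18, authorship .111.....224244.333.
After op 6 (delete): buffer="ribfkwxubiiboibu" (len 16), cursors c1@2 c2@11 c4@11 c3@14, authorship .11.....2244.33.
After op 7 (insert('c')): buffer="ricbfkwxubiiccboicbu" (len 20), cursors c1@3 c2@14 c4@14 c3@18, authorship .111.....224244.333.
Authorship (.=original, N=cursor N): . 1 1 1 . . . . . 2 2 4 2 4 4 . 3 3 3 .
Index 16: author = 3

Answer: cursor 3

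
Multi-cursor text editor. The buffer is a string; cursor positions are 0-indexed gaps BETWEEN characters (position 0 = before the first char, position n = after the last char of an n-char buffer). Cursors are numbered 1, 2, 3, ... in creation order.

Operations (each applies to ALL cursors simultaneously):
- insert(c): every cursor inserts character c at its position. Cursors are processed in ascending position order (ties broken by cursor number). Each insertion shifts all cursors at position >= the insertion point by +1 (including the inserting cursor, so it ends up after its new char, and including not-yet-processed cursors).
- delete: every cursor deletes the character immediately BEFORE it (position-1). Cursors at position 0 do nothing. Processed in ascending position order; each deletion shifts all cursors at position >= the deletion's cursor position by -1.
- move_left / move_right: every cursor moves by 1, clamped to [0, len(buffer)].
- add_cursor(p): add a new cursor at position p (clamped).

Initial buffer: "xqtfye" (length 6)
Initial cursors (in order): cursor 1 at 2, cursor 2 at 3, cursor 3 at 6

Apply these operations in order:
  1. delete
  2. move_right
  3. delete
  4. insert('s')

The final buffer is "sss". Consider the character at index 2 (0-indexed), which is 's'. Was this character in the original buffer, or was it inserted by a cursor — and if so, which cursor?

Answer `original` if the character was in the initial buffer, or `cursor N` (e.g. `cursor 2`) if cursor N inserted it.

After op 1 (delete): buffer="xfy" (len 3), cursors c1@1 c2@1 c3@3, authorship ...
After op 2 (move_right): buffer="xfy" (len 3), cursors c1@2 c2@2 c3@3, authorship ...
After op 3 (delete): buffer="" (len 0), cursors c1@0 c2@0 c3@0, authorship 
After op 4 (insert('s')): buffer="sss" (len 3), cursors c1@3 c2@3 c3@3, authorship 123
Authorship (.=original, N=cursor N): 1 2 3
Index 2: author = 3

Answer: cursor 3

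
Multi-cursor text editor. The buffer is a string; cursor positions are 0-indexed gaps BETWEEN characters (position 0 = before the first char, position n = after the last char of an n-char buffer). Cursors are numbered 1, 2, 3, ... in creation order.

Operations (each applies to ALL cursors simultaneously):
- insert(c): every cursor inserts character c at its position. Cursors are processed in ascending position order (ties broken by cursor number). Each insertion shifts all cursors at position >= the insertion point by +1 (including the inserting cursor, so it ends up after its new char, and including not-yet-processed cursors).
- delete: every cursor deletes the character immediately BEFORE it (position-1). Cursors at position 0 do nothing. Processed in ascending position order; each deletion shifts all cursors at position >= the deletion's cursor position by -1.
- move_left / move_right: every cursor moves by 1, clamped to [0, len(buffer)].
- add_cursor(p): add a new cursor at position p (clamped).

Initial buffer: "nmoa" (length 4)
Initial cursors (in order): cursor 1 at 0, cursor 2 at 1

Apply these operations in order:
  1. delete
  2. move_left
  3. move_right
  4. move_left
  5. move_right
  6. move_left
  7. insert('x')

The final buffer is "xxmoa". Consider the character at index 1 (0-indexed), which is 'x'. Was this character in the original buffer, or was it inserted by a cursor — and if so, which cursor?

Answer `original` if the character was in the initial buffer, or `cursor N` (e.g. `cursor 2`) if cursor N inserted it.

After op 1 (delete): buffer="moa" (len 3), cursors c1@0 c2@0, authorship ...
After op 2 (move_left): buffer="moa" (len 3), cursors c1@0 c2@0, authorship ...
After op 3 (move_right): buffer="moa" (len 3), cursors c1@1 c2@1, authorship ...
After op 4 (move_left): buffer="moa" (len 3), cursors c1@0 c2@0, authorship ...
After op 5 (move_right): buffer="moa" (len 3), cursors c1@1 c2@1, authorship ...
After op 6 (move_left): buffer="moa" (len 3), cursors c1@0 c2@0, authorship ...
After op 7 (insert('x')): buffer="xxmoa" (len 5), cursors c1@2 c2@2, authorship 12...
Authorship (.=original, N=cursor N): 1 2 . . .
Index 1: author = 2

Answer: cursor 2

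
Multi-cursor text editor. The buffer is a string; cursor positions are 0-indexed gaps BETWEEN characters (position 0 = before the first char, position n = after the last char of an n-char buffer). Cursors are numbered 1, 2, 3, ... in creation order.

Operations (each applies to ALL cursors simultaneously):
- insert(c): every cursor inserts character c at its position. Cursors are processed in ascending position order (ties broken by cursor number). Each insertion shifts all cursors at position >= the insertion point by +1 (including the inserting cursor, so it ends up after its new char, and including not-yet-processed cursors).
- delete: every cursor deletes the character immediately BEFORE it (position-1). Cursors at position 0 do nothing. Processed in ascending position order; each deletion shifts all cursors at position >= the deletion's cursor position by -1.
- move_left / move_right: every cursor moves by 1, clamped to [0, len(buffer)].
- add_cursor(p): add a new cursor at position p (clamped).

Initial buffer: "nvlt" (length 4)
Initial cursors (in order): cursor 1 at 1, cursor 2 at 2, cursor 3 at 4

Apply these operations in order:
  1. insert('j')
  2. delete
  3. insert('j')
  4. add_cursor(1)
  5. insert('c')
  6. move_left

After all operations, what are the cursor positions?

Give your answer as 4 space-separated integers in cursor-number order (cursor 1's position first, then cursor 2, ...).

After op 1 (insert('j')): buffer="njvjltj" (len 7), cursors c1@2 c2@4 c3@7, authorship .1.2..3
After op 2 (delete): buffer="nvlt" (len 4), cursors c1@1 c2@2 c3@4, authorship ....
After op 3 (insert('j')): buffer="njvjltj" (len 7), cursors c1@2 c2@4 c3@7, authorship .1.2..3
After op 4 (add_cursor(1)): buffer="njvjltj" (len 7), cursors c4@1 c1@2 c2@4 c3@7, authorship .1.2..3
After op 5 (insert('c')): buffer="ncjcvjcltjc" (len 11), cursors c4@2 c1@4 c2@7 c3@11, authorship .411.22..33
After op 6 (move_left): buffer="ncjcvjcltjc" (len 11), cursors c4@1 c1@3 c2@6 c3@10, authorship .411.22..33

Answer: 3 6 10 1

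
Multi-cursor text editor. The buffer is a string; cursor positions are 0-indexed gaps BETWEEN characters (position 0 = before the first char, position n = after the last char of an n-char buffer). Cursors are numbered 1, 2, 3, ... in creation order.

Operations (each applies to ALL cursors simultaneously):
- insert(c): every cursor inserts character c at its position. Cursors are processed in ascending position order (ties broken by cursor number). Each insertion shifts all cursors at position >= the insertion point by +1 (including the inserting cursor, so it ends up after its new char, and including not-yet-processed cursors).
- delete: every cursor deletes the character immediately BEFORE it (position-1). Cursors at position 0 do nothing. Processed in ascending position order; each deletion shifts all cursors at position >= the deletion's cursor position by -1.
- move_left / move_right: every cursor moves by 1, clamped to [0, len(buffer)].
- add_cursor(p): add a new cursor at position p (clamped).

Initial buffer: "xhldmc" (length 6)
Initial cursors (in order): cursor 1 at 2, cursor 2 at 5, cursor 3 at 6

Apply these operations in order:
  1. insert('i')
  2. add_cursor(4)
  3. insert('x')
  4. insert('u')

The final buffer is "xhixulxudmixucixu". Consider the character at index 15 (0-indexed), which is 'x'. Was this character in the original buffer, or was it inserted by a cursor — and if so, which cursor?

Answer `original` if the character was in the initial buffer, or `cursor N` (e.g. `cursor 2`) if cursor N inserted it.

Answer: cursor 3

Derivation:
After op 1 (insert('i')): buffer="xhildmici" (len 9), cursors c1@3 c2@7 c3@9, authorship ..1...2.3
After op 2 (add_cursor(4)): buffer="xhildmici" (len 9), cursors c1@3 c4@4 c2@7 c3@9, authorship ..1...2.3
After op 3 (insert('x')): buffer="xhixlxdmixcix" (len 13), cursors c1@4 c4@6 c2@10 c3@13, authorship ..11.4..22.33
After op 4 (insert('u')): buffer="xhixulxudmixucixu" (len 17), cursors c1@5 c4@8 c2@13 c3@17, authorship ..111.44..222.333
Authorship (.=original, N=cursor N): . . 1 1 1 . 4 4 . . 2 2 2 . 3 3 3
Index 15: author = 3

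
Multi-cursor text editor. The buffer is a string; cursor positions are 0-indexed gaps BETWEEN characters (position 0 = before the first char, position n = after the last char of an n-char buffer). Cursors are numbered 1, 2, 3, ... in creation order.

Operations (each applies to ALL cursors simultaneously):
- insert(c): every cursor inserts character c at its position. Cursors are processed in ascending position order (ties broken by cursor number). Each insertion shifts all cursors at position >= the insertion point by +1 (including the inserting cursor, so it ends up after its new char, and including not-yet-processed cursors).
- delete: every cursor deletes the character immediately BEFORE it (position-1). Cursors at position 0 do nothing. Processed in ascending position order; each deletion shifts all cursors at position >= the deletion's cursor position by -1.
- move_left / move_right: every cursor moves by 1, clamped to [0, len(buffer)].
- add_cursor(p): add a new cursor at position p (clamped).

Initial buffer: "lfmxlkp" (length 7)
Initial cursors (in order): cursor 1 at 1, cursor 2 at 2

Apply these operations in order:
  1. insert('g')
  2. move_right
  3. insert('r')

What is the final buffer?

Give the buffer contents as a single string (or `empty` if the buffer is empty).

Answer: lgfrgmrxlkp

Derivation:
After op 1 (insert('g')): buffer="lgfgmxlkp" (len 9), cursors c1@2 c2@4, authorship .1.2.....
After op 2 (move_right): buffer="lgfgmxlkp" (len 9), cursors c1@3 c2@5, authorship .1.2.....
After op 3 (insert('r')): buffer="lgfrgmrxlkp" (len 11), cursors c1@4 c2@7, authorship .1.12.2....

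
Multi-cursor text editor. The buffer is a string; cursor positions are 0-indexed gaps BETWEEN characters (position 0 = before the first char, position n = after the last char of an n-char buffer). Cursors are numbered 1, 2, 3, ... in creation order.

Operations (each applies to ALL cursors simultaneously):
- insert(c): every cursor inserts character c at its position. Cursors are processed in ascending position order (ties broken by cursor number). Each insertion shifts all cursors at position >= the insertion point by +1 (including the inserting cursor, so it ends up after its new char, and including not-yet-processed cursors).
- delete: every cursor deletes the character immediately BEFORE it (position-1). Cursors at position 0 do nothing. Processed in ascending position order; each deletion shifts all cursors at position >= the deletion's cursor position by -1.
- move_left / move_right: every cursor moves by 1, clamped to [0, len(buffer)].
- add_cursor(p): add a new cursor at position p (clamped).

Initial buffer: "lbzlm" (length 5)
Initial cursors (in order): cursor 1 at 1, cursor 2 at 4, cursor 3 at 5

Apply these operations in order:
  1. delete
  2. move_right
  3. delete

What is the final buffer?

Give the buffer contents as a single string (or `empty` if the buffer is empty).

Answer: empty

Derivation:
After op 1 (delete): buffer="bz" (len 2), cursors c1@0 c2@2 c3@2, authorship ..
After op 2 (move_right): buffer="bz" (len 2), cursors c1@1 c2@2 c3@2, authorship ..
After op 3 (delete): buffer="" (len 0), cursors c1@0 c2@0 c3@0, authorship 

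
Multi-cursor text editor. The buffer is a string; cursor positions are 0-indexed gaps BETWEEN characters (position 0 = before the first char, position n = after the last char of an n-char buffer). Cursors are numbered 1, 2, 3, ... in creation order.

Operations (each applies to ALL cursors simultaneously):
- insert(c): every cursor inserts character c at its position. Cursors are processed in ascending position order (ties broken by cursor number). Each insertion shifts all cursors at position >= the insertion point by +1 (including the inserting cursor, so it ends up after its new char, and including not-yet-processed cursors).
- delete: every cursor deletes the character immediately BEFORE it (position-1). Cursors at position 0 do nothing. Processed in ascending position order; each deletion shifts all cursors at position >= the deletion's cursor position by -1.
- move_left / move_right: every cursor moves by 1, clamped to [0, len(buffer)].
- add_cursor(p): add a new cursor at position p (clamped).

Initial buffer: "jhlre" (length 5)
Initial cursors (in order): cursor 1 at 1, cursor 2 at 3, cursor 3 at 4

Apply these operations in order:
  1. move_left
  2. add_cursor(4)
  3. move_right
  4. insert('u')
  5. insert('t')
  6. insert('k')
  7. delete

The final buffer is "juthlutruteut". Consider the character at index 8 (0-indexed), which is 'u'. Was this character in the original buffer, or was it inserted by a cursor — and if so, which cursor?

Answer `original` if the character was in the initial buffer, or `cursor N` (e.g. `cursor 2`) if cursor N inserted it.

Answer: cursor 3

Derivation:
After op 1 (move_left): buffer="jhlre" (len 5), cursors c1@0 c2@2 c3@3, authorship .....
After op 2 (add_cursor(4)): buffer="jhlre" (len 5), cursors c1@0 c2@2 c3@3 c4@4, authorship .....
After op 3 (move_right): buffer="jhlre" (len 5), cursors c1@1 c2@3 c3@4 c4@5, authorship .....
After op 4 (insert('u')): buffer="juhlurueu" (len 9), cursors c1@2 c2@5 c3@7 c4@9, authorship .1..2.3.4
After op 5 (insert('t')): buffer="juthlutruteut" (len 13), cursors c1@3 c2@7 c3@10 c4@13, authorship .11..22.33.44
After op 6 (insert('k')): buffer="jutkhlutkrutkeutk" (len 17), cursors c1@4 c2@9 c3@13 c4@17, authorship .111..222.333.444
After op 7 (delete): buffer="juthlutruteut" (len 13), cursors c1@3 c2@7 c3@10 c4@13, authorship .11..22.33.44
Authorship (.=original, N=cursor N): . 1 1 . . 2 2 . 3 3 . 4 4
Index 8: author = 3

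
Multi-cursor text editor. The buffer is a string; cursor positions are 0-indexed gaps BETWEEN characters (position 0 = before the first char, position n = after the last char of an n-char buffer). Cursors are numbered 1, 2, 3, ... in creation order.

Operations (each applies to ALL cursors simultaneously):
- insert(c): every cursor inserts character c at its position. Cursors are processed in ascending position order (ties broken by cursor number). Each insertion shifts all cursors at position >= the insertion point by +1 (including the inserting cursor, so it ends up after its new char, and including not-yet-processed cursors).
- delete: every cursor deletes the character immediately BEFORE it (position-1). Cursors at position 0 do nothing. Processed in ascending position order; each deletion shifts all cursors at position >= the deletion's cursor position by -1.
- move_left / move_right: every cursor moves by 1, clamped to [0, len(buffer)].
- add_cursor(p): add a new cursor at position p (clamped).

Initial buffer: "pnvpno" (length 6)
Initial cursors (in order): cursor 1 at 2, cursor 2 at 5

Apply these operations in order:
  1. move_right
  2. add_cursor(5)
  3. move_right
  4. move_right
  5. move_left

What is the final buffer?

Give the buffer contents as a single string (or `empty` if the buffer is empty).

After op 1 (move_right): buffer="pnvpno" (len 6), cursors c1@3 c2@6, authorship ......
After op 2 (add_cursor(5)): buffer="pnvpno" (len 6), cursors c1@3 c3@5 c2@6, authorship ......
After op 3 (move_right): buffer="pnvpno" (len 6), cursors c1@4 c2@6 c3@6, authorship ......
After op 4 (move_right): buffer="pnvpno" (len 6), cursors c1@5 c2@6 c3@6, authorship ......
After op 5 (move_left): buffer="pnvpno" (len 6), cursors c1@4 c2@5 c3@5, authorship ......

Answer: pnvpno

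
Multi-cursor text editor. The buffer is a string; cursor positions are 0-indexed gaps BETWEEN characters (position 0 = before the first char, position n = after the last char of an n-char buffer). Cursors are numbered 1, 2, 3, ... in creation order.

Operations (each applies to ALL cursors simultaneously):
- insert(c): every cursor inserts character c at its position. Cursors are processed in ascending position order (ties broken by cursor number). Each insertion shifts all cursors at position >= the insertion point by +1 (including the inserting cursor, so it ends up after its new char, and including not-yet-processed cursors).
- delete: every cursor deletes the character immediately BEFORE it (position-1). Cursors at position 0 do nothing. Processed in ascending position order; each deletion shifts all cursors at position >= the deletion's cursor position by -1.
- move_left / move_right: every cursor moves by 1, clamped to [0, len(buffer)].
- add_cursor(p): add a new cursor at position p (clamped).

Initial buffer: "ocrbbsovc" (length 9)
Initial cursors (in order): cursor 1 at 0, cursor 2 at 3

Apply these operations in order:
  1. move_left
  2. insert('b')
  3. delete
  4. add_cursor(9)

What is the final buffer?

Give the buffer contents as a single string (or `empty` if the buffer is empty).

Answer: ocrbbsovc

Derivation:
After op 1 (move_left): buffer="ocrbbsovc" (len 9), cursors c1@0 c2@2, authorship .........
After op 2 (insert('b')): buffer="bocbrbbsovc" (len 11), cursors c1@1 c2@4, authorship 1..2.......
After op 3 (delete): buffer="ocrbbsovc" (len 9), cursors c1@0 c2@2, authorship .........
After op 4 (add_cursor(9)): buffer="ocrbbsovc" (len 9), cursors c1@0 c2@2 c3@9, authorship .........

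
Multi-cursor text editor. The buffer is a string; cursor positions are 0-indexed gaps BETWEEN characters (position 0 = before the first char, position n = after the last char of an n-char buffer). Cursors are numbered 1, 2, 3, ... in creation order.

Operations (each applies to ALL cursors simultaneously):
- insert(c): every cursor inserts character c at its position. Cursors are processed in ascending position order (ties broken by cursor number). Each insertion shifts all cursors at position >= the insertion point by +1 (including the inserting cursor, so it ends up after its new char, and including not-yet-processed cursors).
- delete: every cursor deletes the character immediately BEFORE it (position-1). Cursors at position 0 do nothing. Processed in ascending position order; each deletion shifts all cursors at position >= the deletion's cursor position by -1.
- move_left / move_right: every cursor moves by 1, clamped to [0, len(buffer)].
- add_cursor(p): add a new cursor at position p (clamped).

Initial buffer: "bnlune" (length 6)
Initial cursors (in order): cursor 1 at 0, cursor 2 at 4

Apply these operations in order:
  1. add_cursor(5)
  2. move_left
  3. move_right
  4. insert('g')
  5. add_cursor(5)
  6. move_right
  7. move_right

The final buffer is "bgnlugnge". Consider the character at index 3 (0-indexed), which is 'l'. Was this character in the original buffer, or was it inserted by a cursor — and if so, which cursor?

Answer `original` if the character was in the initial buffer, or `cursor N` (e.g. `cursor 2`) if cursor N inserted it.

After op 1 (add_cursor(5)): buffer="bnlune" (len 6), cursors c1@0 c2@4 c3@5, authorship ......
After op 2 (move_left): buffer="bnlune" (len 6), cursors c1@0 c2@3 c3@4, authorship ......
After op 3 (move_right): buffer="bnlune" (len 6), cursors c1@1 c2@4 c3@5, authorship ......
After op 4 (insert('g')): buffer="bgnlugnge" (len 9), cursors c1@2 c2@6 c3@8, authorship .1...2.3.
After op 5 (add_cursor(5)): buffer="bgnlugnge" (len 9), cursors c1@2 c4@5 c2@6 c3@8, authorship .1...2.3.
After op 6 (move_right): buffer="bgnlugnge" (len 9), cursors c1@3 c4@6 c2@7 c3@9, authorship .1...2.3.
After op 7 (move_right): buffer="bgnlugnge" (len 9), cursors c1@4 c4@7 c2@8 c3@9, authorship .1...2.3.
Authorship (.=original, N=cursor N): . 1 . . . 2 . 3 .
Index 3: author = original

Answer: original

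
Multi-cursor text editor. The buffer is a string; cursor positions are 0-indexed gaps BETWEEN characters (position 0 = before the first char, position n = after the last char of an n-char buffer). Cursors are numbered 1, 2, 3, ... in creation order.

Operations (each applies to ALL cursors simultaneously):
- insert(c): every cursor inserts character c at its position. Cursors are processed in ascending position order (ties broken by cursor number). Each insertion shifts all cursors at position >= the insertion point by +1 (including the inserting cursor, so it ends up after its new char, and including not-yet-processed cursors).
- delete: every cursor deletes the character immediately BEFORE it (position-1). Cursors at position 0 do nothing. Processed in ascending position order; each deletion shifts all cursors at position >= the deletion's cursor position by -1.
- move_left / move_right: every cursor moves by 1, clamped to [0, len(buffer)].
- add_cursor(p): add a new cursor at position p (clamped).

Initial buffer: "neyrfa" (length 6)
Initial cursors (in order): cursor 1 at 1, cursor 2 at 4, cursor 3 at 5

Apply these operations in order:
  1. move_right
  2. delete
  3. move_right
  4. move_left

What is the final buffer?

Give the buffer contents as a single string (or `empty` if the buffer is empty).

Answer: nyr

Derivation:
After op 1 (move_right): buffer="neyrfa" (len 6), cursors c1@2 c2@5 c3@6, authorship ......
After op 2 (delete): buffer="nyr" (len 3), cursors c1@1 c2@3 c3@3, authorship ...
After op 3 (move_right): buffer="nyr" (len 3), cursors c1@2 c2@3 c3@3, authorship ...
After op 4 (move_left): buffer="nyr" (len 3), cursors c1@1 c2@2 c3@2, authorship ...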